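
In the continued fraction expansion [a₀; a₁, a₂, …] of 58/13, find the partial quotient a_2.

6

58 = 4·13 + 6, so a_0 = 4
13 = 2·6 + 1, so a_1 = 2
6 = 6·1 + 0, so a_2 = 6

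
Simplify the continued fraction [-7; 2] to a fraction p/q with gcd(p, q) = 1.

Start with 2.
-7 + 1/(2/1) = -7 + 1/2 = -13/2

-13/2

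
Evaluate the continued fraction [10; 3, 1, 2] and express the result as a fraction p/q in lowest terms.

Collapse the nested fraction from the inside out:
Start with 2.
1 + 1/(2/1) = 1 + 1/2 = 3/2
3 + 1/(3/2) = 3 + 2/3 = 11/3
10 + 1/(11/3) = 10 + 3/11 = 113/11

113/11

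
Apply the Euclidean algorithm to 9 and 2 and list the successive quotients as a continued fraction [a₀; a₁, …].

Repeatedly divide and take the remainder:
9 = 4·2 + 1, so a_0 = 4
2 = 2·1 + 0, so a_1 = 2

[4; 2]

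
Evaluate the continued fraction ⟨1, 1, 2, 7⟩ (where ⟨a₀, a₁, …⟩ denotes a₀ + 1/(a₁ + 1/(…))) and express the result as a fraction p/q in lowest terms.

a_0 = 1: 1/1
a_1 = 1: 2/1
a_2 = 2: 5/3
a_3 = 7: 37/22

37/22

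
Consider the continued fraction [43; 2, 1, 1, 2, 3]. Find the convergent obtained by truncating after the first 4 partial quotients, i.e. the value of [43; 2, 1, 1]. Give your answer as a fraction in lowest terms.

Collapse the nested fraction from the inside out:
Start with 1.
1 + 1/(1/1) = 1 + 1/1 = 2/1
2 + 1/(2/1) = 2 + 1/2 = 5/2
43 + 1/(5/2) = 43 + 2/5 = 217/5

217/5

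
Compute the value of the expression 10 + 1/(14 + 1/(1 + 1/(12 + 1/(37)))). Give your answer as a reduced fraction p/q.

72412/7193

Start with 37.
12 + 1/(37/1) = 12 + 1/37 = 445/37
1 + 1/(445/37) = 1 + 37/445 = 482/445
14 + 1/(482/445) = 14 + 445/482 = 7193/482
10 + 1/(7193/482) = 10 + 482/7193 = 72412/7193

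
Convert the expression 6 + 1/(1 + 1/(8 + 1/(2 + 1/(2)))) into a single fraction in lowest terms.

a_0 = 6: 6/1
a_1 = 1: 7/1
a_2 = 8: 62/9
a_3 = 2: 131/19
a_4 = 2: 324/47

324/47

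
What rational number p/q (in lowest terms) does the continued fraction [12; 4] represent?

49/4

a_0 = 12: 12/1
a_1 = 4: 49/4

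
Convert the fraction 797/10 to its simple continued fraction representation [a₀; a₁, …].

Apply division with remainder until the remainder is 0:
797 ÷ 10 → quotient 79, remainder 7
10 ÷ 7 → quotient 1, remainder 3
7 ÷ 3 → quotient 2, remainder 1
3 ÷ 1 → quotient 3, remainder 0

[79; 1, 2, 3]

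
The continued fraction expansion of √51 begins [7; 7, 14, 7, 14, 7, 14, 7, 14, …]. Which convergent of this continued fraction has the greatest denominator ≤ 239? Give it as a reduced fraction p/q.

707/99

List convergents until the denominator exceeds the bound:
a_0 = 7: 7/1  (≤ bound)
a_1 = 7: 50/7  (≤ bound)
a_2 = 14: 707/99  (≤ bound)
a_3 = 7: 4999/700  (> 239, stop)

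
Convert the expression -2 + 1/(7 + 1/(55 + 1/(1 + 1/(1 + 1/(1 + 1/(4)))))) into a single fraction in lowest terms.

-10155/5467

Start with 4.
1 + 1/(4/1) = 1 + 1/4 = 5/4
1 + 1/(5/4) = 1 + 4/5 = 9/5
1 + 1/(9/5) = 1 + 5/9 = 14/9
55 + 1/(14/9) = 55 + 9/14 = 779/14
7 + 1/(779/14) = 7 + 14/779 = 5467/779
-2 + 1/(5467/779) = -2 + 779/5467 = -10155/5467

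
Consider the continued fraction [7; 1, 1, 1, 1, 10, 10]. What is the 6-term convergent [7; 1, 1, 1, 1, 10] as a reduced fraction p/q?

Work from the innermost term outward:
Start with 10.
1 + 1/(10/1) = 1 + 1/10 = 11/10
1 + 1/(11/10) = 1 + 10/11 = 21/11
1 + 1/(21/11) = 1 + 11/21 = 32/21
1 + 1/(32/21) = 1 + 21/32 = 53/32
7 + 1/(53/32) = 7 + 32/53 = 403/53

403/53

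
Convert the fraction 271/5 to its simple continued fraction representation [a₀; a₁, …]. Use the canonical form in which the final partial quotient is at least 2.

[54; 5]

Run the Euclidean algorithm, recording each quotient:
271 = 54·5 + 1, so a_0 = 54
5 = 5·1 + 0, so a_1 = 5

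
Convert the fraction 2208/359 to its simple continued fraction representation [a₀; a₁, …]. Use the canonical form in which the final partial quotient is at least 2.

Repeatedly divide and take the remainder:
2208 ÷ 359 → quotient 6, remainder 54
359 ÷ 54 → quotient 6, remainder 35
54 ÷ 35 → quotient 1, remainder 19
35 ÷ 19 → quotient 1, remainder 16
19 ÷ 16 → quotient 1, remainder 3
16 ÷ 3 → quotient 5, remainder 1
3 ÷ 1 → quotient 3, remainder 0

[6; 6, 1, 1, 1, 5, 3]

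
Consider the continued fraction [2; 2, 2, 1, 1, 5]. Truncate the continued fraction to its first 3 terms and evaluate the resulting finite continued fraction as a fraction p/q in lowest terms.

12/5

Collapse the nested fraction from the inside out:
Start with 2.
2 + 1/(2/1) = 2 + 1/2 = 5/2
2 + 1/(5/2) = 2 + 2/5 = 12/5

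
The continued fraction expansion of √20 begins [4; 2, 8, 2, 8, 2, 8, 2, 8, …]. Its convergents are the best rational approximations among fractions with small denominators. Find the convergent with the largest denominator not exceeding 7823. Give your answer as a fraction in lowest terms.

24476/5473

a_0 = 4: 4/1  (≤ bound)
a_1 = 2: 9/2  (≤ bound)
a_2 = 8: 76/17  (≤ bound)
a_3 = 2: 161/36  (≤ bound)
a_4 = 8: 1364/305  (≤ bound)
a_5 = 2: 2889/646  (≤ bound)
a_6 = 8: 24476/5473  (≤ bound)
a_7 = 2: 51841/11592  (> 7823, stop)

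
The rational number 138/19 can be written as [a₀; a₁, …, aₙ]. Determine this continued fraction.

[7; 3, 1, 4]

138 = 7·19 + 5, so a_0 = 7
19 = 3·5 + 4, so a_1 = 3
5 = 1·4 + 1, so a_2 = 1
4 = 4·1 + 0, so a_3 = 4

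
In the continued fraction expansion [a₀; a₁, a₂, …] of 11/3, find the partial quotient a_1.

1

11 = 3·3 + 2, so a_0 = 3
3 = 1·2 + 1, so a_1 = 1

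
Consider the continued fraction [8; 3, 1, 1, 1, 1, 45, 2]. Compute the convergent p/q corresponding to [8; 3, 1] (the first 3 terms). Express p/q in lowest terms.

33/4

Use the convergent recurrence hₖ = aₖ·hₖ₋₁ + hₖ₋₂ (and likewise for the denominators kₖ):
a_0 = 8: 8/1
a_1 = 3: 25/3
a_2 = 1: 33/4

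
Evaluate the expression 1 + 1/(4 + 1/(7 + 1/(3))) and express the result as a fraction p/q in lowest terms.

Compute successive convergents:
a_0 = 1: 1/1
a_1 = 4: 5/4
a_2 = 7: 36/29
a_3 = 3: 113/91

113/91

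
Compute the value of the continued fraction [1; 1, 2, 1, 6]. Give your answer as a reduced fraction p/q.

Start with 6.
1 + 1/(6/1) = 1 + 1/6 = 7/6
2 + 1/(7/6) = 2 + 6/7 = 20/7
1 + 1/(20/7) = 1 + 7/20 = 27/20
1 + 1/(27/20) = 1 + 20/27 = 47/27

47/27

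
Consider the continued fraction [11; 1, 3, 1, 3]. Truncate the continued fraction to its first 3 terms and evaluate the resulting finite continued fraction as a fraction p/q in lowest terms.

47/4

a_0 = 11: 11/1
a_1 = 1: 12/1
a_2 = 3: 47/4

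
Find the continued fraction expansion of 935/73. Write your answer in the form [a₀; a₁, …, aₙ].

[12; 1, 4, 4, 1, 2]

Apply division with remainder until the remainder is 0:
⌊935/73⌋ = 12, remainder 59
⌊73/59⌋ = 1, remainder 14
⌊59/14⌋ = 4, remainder 3
⌊14/3⌋ = 4, remainder 2
⌊3/2⌋ = 1, remainder 1
⌊2/1⌋ = 2, remainder 0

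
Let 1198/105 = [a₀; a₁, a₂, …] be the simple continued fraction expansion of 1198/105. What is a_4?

1

⌊1198/105⌋ = 11, remainder 43
⌊105/43⌋ = 2, remainder 19
⌊43/19⌋ = 2, remainder 5
⌊19/5⌋ = 3, remainder 4
⌊5/4⌋ = 1, remainder 1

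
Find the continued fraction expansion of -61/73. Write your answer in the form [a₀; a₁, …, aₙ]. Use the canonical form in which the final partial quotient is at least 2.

[-1; 6, 12]

Apply division with remainder until the remainder is 0:
-61 ÷ 73 → quotient -1, remainder 12
73 ÷ 12 → quotient 6, remainder 1
12 ÷ 1 → quotient 12, remainder 0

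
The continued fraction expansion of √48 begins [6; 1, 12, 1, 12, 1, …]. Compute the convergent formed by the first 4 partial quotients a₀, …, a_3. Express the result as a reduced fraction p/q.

a_0 = 6: 6/1
a_1 = 1: 7/1
a_2 = 12: 90/13
a_3 = 1: 97/14

97/14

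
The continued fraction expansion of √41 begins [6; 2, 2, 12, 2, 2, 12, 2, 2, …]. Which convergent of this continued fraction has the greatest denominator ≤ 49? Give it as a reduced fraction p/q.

32/5

a_0 = 6: 6/1  (≤ bound)
a_1 = 2: 13/2  (≤ bound)
a_2 = 2: 32/5  (≤ bound)
a_3 = 12: 397/62  (> 49, stop)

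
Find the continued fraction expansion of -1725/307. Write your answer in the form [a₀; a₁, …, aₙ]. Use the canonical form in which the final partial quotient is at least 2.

[-6; 2, 1, 1, 1, 1, 1, 14]

Apply division with remainder until the remainder is 0:
-1725 ÷ 307 → quotient -6, remainder 117
307 ÷ 117 → quotient 2, remainder 73
117 ÷ 73 → quotient 1, remainder 44
73 ÷ 44 → quotient 1, remainder 29
44 ÷ 29 → quotient 1, remainder 15
29 ÷ 15 → quotient 1, remainder 14
15 ÷ 14 → quotient 1, remainder 1
14 ÷ 1 → quotient 14, remainder 0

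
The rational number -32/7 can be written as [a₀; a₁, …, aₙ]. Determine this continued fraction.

[-5; 2, 3]

Repeatedly divide and take the remainder:
-32 ÷ 7 → quotient -5, remainder 3
7 ÷ 3 → quotient 2, remainder 1
3 ÷ 1 → quotient 3, remainder 0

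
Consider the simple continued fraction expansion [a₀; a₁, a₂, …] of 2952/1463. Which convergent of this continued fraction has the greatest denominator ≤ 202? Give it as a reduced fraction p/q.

a_0 = 2: 2/1  (≤ bound)
a_1 = 56: 113/56  (≤ bound)
a_2 = 3: 341/169  (≤ bound)
a_3 = 1: 454/225  (> 202, stop)

341/169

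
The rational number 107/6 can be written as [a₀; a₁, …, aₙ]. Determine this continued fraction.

[17; 1, 5]

107 ÷ 6 → quotient 17, remainder 5
6 ÷ 5 → quotient 1, remainder 1
5 ÷ 1 → quotient 5, remainder 0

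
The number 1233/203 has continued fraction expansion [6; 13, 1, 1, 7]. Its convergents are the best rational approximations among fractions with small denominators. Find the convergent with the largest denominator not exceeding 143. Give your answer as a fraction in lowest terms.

a_0 = 6: 6/1  (≤ bound)
a_1 = 13: 79/13  (≤ bound)
a_2 = 1: 85/14  (≤ bound)
a_3 = 1: 164/27  (≤ bound)
a_4 = 7: 1233/203  (> 143, stop)

164/27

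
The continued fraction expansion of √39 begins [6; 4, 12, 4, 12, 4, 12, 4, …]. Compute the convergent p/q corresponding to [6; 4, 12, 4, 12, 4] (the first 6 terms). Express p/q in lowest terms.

62425/9996

Start with 4.
12 + 1/(4/1) = 12 + 1/4 = 49/4
4 + 1/(49/4) = 4 + 4/49 = 200/49
12 + 1/(200/49) = 12 + 49/200 = 2449/200
4 + 1/(2449/200) = 4 + 200/2449 = 9996/2449
6 + 1/(9996/2449) = 6 + 2449/9996 = 62425/9996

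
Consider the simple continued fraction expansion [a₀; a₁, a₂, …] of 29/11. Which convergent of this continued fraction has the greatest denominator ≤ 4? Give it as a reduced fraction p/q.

List convergents until the denominator exceeds the bound:
a_0 = 2: 2/1  (≤ bound)
a_1 = 1: 3/1  (≤ bound)
a_2 = 1: 5/2  (≤ bound)
a_3 = 1: 8/3  (≤ bound)
a_4 = 3: 29/11  (> 4, stop)

8/3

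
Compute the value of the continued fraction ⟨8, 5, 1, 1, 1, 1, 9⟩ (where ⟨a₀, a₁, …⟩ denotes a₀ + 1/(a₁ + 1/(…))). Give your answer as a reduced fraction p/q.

Start with 9.
1 + 1/(9/1) = 1 + 1/9 = 10/9
1 + 1/(10/9) = 1 + 9/10 = 19/10
1 + 1/(19/10) = 1 + 10/19 = 29/19
1 + 1/(29/19) = 1 + 19/29 = 48/29
5 + 1/(48/29) = 5 + 29/48 = 269/48
8 + 1/(269/48) = 8 + 48/269 = 2200/269

2200/269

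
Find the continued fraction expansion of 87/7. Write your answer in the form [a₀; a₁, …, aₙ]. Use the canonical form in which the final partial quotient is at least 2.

[12; 2, 3]

Apply division with remainder until the remainder is 0:
87 = 12·7 + 3, so a_0 = 12
7 = 2·3 + 1, so a_1 = 2
3 = 3·1 + 0, so a_2 = 3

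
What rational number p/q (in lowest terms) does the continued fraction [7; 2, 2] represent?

37/5

Work from the innermost term outward:
Start with 2.
2 + 1/(2/1) = 2 + 1/2 = 5/2
7 + 1/(5/2) = 7 + 2/5 = 37/5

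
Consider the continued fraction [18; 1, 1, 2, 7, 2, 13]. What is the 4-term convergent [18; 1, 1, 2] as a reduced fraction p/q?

Start with 2.
1 + 1/(2/1) = 1 + 1/2 = 3/2
1 + 1/(3/2) = 1 + 2/3 = 5/3
18 + 1/(5/3) = 18 + 3/5 = 93/5

93/5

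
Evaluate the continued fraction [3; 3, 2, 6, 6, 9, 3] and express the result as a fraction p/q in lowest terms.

Start with 3.
9 + 1/(3/1) = 9 + 1/3 = 28/3
6 + 1/(28/3) = 6 + 3/28 = 171/28
6 + 1/(171/28) = 6 + 28/171 = 1054/171
2 + 1/(1054/171) = 2 + 171/1054 = 2279/1054
3 + 1/(2279/1054) = 3 + 1054/2279 = 7891/2279
3 + 1/(7891/2279) = 3 + 2279/7891 = 25952/7891

25952/7891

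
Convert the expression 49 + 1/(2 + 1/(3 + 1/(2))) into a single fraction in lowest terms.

a_0 = 49: 49/1
a_1 = 2: 99/2
a_2 = 3: 346/7
a_3 = 2: 791/16

791/16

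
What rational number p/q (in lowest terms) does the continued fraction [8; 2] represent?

17/2

Collapse the nested fraction from the inside out:
Start with 2.
8 + 1/(2/1) = 8 + 1/2 = 17/2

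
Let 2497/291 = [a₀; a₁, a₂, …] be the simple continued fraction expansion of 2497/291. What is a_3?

2

2497 = 8·291 + 169, so a_0 = 8
291 = 1·169 + 122, so a_1 = 1
169 = 1·122 + 47, so a_2 = 1
122 = 2·47 + 28, so a_3 = 2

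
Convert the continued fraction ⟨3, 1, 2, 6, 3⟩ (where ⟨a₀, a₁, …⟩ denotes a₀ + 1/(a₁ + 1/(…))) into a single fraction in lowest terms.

a_0 = 3: 3/1
a_1 = 1: 4/1
a_2 = 2: 11/3
a_3 = 6: 70/19
a_4 = 3: 221/60

221/60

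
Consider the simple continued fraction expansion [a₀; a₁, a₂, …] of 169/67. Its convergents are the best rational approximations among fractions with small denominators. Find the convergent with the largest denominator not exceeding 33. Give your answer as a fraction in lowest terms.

a_0 = 2: 2/1  (≤ bound)
a_1 = 1: 3/1  (≤ bound)
a_2 = 1: 5/2  (≤ bound)
a_3 = 10: 53/21  (≤ bound)
a_4 = 1: 58/23  (≤ bound)
a_5 = 2: 169/67  (> 33, stop)

58/23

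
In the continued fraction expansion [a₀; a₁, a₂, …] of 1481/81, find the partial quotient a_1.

Apply division with remainder until the remainder is 0:
⌊1481/81⌋ = 18, remainder 23
⌊81/23⌋ = 3, remainder 12

3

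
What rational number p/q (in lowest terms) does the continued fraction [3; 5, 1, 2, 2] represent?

127/40

Work from the innermost term outward:
Start with 2.
2 + 1/(2/1) = 2 + 1/2 = 5/2
1 + 1/(5/2) = 1 + 2/5 = 7/5
5 + 1/(7/5) = 5 + 5/7 = 40/7
3 + 1/(40/7) = 3 + 7/40 = 127/40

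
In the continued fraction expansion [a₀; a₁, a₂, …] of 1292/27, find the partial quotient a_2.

1292 = 47·27 + 23, so a_0 = 47
27 = 1·23 + 4, so a_1 = 1
23 = 5·4 + 3, so a_2 = 5

5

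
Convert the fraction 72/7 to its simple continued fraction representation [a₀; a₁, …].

72 = 10·7 + 2, so a_0 = 10
7 = 3·2 + 1, so a_1 = 3
2 = 2·1 + 0, so a_2 = 2

[10; 3, 2]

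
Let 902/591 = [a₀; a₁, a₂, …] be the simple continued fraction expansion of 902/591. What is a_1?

⌊902/591⌋ = 1, remainder 311
⌊591/311⌋ = 1, remainder 280

1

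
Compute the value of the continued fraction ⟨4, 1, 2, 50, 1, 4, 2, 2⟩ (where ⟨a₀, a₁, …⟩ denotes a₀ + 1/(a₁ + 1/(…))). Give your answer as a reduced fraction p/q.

a_0 = 4: 4/1
a_1 = 1: 5/1
a_2 = 2: 14/3
a_3 = 50: 705/151
a_4 = 1: 719/154
a_5 = 4: 3581/767
a_6 = 2: 7881/1688
a_7 = 2: 19343/4143

19343/4143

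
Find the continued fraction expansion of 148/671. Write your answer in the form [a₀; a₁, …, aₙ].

⌊148/671⌋ = 0, remainder 148
⌊671/148⌋ = 4, remainder 79
⌊148/79⌋ = 1, remainder 69
⌊79/69⌋ = 1, remainder 10
⌊69/10⌋ = 6, remainder 9
⌊10/9⌋ = 1, remainder 1
⌊9/1⌋ = 9, remainder 0

[0; 4, 1, 1, 6, 1, 9]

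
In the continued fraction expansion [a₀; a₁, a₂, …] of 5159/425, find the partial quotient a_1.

7

Apply division with remainder until the remainder is 0:
5159 ÷ 425 → quotient 12, remainder 59
425 ÷ 59 → quotient 7, remainder 12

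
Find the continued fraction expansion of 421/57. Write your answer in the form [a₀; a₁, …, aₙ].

⌊421/57⌋ = 7, remainder 22
⌊57/22⌋ = 2, remainder 13
⌊22/13⌋ = 1, remainder 9
⌊13/9⌋ = 1, remainder 4
⌊9/4⌋ = 2, remainder 1
⌊4/1⌋ = 4, remainder 0

[7; 2, 1, 1, 2, 4]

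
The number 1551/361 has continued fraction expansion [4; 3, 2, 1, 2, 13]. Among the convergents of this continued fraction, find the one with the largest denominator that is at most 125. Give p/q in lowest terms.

116/27

List convergents until the denominator exceeds the bound:
a_0 = 4: 4/1  (≤ bound)
a_1 = 3: 13/3  (≤ bound)
a_2 = 2: 30/7  (≤ bound)
a_3 = 1: 43/10  (≤ bound)
a_4 = 2: 116/27  (≤ bound)
a_5 = 13: 1551/361  (> 125, stop)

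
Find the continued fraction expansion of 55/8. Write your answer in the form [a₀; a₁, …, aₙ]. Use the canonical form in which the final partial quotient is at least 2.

Repeatedly divide and take the remainder:
⌊55/8⌋ = 6, remainder 7
⌊8/7⌋ = 1, remainder 1
⌊7/1⌋ = 7, remainder 0

[6; 1, 7]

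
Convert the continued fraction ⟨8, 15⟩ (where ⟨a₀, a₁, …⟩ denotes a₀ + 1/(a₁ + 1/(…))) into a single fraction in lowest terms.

121/15

a_0 = 8: 8/1
a_1 = 15: 121/15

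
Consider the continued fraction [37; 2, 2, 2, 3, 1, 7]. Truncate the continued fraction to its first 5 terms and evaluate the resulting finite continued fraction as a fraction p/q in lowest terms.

1534/41

Use the convergent recurrence hₖ = aₖ·hₖ₋₁ + hₖ₋₂ (and likewise for the denominators kₖ):
a_0 = 37: 37/1
a_1 = 2: 75/2
a_2 = 2: 187/5
a_3 = 2: 449/12
a_4 = 3: 1534/41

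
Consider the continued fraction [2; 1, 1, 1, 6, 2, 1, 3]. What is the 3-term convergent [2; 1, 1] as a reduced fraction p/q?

5/2

a_0 = 2: 2/1
a_1 = 1: 3/1
a_2 = 1: 5/2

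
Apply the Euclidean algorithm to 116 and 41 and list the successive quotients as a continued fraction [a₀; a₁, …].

[2; 1, 4, 1, 6]

Run the Euclidean algorithm, recording each quotient:
⌊116/41⌋ = 2, remainder 34
⌊41/34⌋ = 1, remainder 7
⌊34/7⌋ = 4, remainder 6
⌊7/6⌋ = 1, remainder 1
⌊6/1⌋ = 6, remainder 0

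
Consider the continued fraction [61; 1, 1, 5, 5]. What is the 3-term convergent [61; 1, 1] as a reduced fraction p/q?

123/2

Start with 1.
1 + 1/(1/1) = 1 + 1/1 = 2/1
61 + 1/(2/1) = 61 + 1/2 = 123/2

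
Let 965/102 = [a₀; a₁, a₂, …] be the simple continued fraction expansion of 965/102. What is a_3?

1

Apply division with remainder until the remainder is 0:
965 ÷ 102 → quotient 9, remainder 47
102 ÷ 47 → quotient 2, remainder 8
47 ÷ 8 → quotient 5, remainder 7
8 ÷ 7 → quotient 1, remainder 1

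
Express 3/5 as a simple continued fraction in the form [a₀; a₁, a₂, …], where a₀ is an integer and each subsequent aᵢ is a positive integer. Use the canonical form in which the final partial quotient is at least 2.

[0; 1, 1, 2]

3 = 0·5 + 3, so a_0 = 0
5 = 1·3 + 2, so a_1 = 1
3 = 1·2 + 1, so a_2 = 1
2 = 2·1 + 0, so a_3 = 2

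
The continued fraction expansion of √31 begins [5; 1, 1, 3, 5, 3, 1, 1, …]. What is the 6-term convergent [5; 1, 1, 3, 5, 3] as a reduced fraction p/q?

Build up convergents one term at a time:
a_0 = 5: 5/1
a_1 = 1: 6/1
a_2 = 1: 11/2
a_3 = 3: 39/7
a_4 = 5: 206/37
a_5 = 3: 657/118

657/118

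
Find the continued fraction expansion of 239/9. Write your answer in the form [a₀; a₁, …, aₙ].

[26; 1, 1, 4]

Run the Euclidean algorithm, recording each quotient:
239 ÷ 9 → quotient 26, remainder 5
9 ÷ 5 → quotient 1, remainder 4
5 ÷ 4 → quotient 1, remainder 1
4 ÷ 1 → quotient 4, remainder 0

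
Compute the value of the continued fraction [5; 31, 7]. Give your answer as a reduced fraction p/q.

Compute successive convergents:
a_0 = 5: 5/1
a_1 = 31: 156/31
a_2 = 7: 1097/218

1097/218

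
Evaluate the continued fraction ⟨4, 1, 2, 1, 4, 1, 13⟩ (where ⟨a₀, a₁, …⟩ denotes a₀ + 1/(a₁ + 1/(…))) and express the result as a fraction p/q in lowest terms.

Start with 13.
1 + 1/(13/1) = 1 + 1/13 = 14/13
4 + 1/(14/13) = 4 + 13/14 = 69/14
1 + 1/(69/14) = 1 + 14/69 = 83/69
2 + 1/(83/69) = 2 + 69/83 = 235/83
1 + 1/(235/83) = 1 + 83/235 = 318/235
4 + 1/(318/235) = 4 + 235/318 = 1507/318

1507/318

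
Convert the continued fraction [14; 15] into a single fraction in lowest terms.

211/15

Work from the innermost term outward:
Start with 15.
14 + 1/(15/1) = 14 + 1/15 = 211/15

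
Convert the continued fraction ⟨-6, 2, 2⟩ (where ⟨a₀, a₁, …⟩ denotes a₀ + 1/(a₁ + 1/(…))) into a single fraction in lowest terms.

-28/5

Starting at the tail and folding back:
Start with 2.
2 + 1/(2/1) = 2 + 1/2 = 5/2
-6 + 1/(5/2) = -6 + 2/5 = -28/5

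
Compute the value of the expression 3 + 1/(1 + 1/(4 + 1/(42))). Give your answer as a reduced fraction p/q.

802/211

Use the convergent recurrence hₖ = aₖ·hₖ₋₁ + hₖ₋₂ (and likewise for the denominators kₖ):
a_0 = 3: 3/1
a_1 = 1: 4/1
a_2 = 4: 19/5
a_3 = 42: 802/211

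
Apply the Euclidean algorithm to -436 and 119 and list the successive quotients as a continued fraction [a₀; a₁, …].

-436 = -4·119 + 40, so a_0 = -4
119 = 2·40 + 39, so a_1 = 2
40 = 1·39 + 1, so a_2 = 1
39 = 39·1 + 0, so a_3 = 39

[-4; 2, 1, 39]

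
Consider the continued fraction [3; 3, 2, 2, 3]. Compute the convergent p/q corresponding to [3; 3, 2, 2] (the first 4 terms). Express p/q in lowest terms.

56/17

Collapse the nested fraction from the inside out:
Start with 2.
2 + 1/(2/1) = 2 + 1/2 = 5/2
3 + 1/(5/2) = 3 + 2/5 = 17/5
3 + 1/(17/5) = 3 + 5/17 = 56/17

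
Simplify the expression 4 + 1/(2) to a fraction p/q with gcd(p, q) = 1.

9/2

Compute successive convergents:
a_0 = 4: 4/1
a_1 = 2: 9/2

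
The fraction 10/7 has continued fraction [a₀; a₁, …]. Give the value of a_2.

3

10 = 1·7 + 3, so a_0 = 1
7 = 2·3 + 1, so a_1 = 2
3 = 3·1 + 0, so a_2 = 3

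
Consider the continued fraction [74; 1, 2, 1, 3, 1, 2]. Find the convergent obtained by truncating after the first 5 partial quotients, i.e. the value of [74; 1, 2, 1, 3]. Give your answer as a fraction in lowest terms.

a_0 = 74: 74/1
a_1 = 1: 75/1
a_2 = 2: 224/3
a_3 = 1: 299/4
a_4 = 3: 1121/15

1121/15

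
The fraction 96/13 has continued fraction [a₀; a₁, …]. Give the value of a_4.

Apply division with remainder until the remainder is 0:
96 ÷ 13 → quotient 7, remainder 5
13 ÷ 5 → quotient 2, remainder 3
5 ÷ 3 → quotient 1, remainder 2
3 ÷ 2 → quotient 1, remainder 1
2 ÷ 1 → quotient 2, remainder 0

2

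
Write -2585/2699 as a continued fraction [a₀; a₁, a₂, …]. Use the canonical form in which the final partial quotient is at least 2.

Apply division with remainder until the remainder is 0:
-2585 = -1·2699 + 114, so a_0 = -1
2699 = 23·114 + 77, so a_1 = 23
114 = 1·77 + 37, so a_2 = 1
77 = 2·37 + 3, so a_3 = 2
37 = 12·3 + 1, so a_4 = 12
3 = 3·1 + 0, so a_5 = 3

[-1; 23, 1, 2, 12, 3]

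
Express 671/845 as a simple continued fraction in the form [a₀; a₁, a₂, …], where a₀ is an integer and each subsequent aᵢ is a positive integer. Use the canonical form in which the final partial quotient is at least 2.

671 = 0·845 + 671, so a_0 = 0
845 = 1·671 + 174, so a_1 = 1
671 = 3·174 + 149, so a_2 = 3
174 = 1·149 + 25, so a_3 = 1
149 = 5·25 + 24, so a_4 = 5
25 = 1·24 + 1, so a_5 = 1
24 = 24·1 + 0, so a_6 = 24

[0; 1, 3, 1, 5, 1, 24]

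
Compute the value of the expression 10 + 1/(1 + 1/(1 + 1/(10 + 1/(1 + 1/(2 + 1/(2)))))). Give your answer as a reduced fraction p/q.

1652/157

Start with 2.
2 + 1/(2/1) = 2 + 1/2 = 5/2
1 + 1/(5/2) = 1 + 2/5 = 7/5
10 + 1/(7/5) = 10 + 5/7 = 75/7
1 + 1/(75/7) = 1 + 7/75 = 82/75
1 + 1/(82/75) = 1 + 75/82 = 157/82
10 + 1/(157/82) = 10 + 82/157 = 1652/157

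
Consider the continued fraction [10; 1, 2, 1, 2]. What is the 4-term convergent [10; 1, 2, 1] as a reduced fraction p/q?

43/4

Build up convergents one term at a time:
a_0 = 10: 10/1
a_1 = 1: 11/1
a_2 = 2: 32/3
a_3 = 1: 43/4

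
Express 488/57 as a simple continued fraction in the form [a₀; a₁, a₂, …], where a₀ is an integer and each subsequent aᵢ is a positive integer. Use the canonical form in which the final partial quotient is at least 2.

⌊488/57⌋ = 8, remainder 32
⌊57/32⌋ = 1, remainder 25
⌊32/25⌋ = 1, remainder 7
⌊25/7⌋ = 3, remainder 4
⌊7/4⌋ = 1, remainder 3
⌊4/3⌋ = 1, remainder 1
⌊3/1⌋ = 3, remainder 0

[8; 1, 1, 3, 1, 1, 3]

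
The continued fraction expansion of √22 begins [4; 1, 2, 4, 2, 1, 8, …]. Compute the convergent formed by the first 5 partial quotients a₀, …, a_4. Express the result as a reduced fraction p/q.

a_0 = 4: 4/1
a_1 = 1: 5/1
a_2 = 2: 14/3
a_3 = 4: 61/13
a_4 = 2: 136/29

136/29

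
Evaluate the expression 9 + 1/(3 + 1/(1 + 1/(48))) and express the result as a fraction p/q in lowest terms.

Start with 48.
1 + 1/(48/1) = 1 + 1/48 = 49/48
3 + 1/(49/48) = 3 + 48/49 = 195/49
9 + 1/(195/49) = 9 + 49/195 = 1804/195

1804/195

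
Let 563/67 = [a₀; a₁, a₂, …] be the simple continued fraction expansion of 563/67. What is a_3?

⌊563/67⌋ = 8, remainder 27
⌊67/27⌋ = 2, remainder 13
⌊27/13⌋ = 2, remainder 1
⌊13/1⌋ = 13, remainder 0

13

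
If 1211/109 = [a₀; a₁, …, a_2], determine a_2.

12

1211 = 11·109 + 12, so a_0 = 11
109 = 9·12 + 1, so a_1 = 9
12 = 12·1 + 0, so a_2 = 12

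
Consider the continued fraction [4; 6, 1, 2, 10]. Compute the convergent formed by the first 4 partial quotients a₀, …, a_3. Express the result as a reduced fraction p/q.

a_0 = 4: 4/1
a_1 = 6: 25/6
a_2 = 1: 29/7
a_3 = 2: 83/20

83/20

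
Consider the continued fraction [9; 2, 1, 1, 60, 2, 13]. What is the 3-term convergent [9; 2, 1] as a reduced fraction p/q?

Start with 1.
2 + 1/(1/1) = 2 + 1/1 = 3/1
9 + 1/(3/1) = 9 + 1/3 = 28/3

28/3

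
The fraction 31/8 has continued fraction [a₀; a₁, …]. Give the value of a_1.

1

31 = 3·8 + 7, so a_0 = 3
8 = 1·7 + 1, so a_1 = 1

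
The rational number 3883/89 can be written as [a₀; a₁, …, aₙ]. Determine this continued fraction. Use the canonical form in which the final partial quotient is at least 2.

[43; 1, 1, 1, 2, 3, 3]

3883 = 43·89 + 56, so a_0 = 43
89 = 1·56 + 33, so a_1 = 1
56 = 1·33 + 23, so a_2 = 1
33 = 1·23 + 10, so a_3 = 1
23 = 2·10 + 3, so a_4 = 2
10 = 3·3 + 1, so a_5 = 3
3 = 3·1 + 0, so a_6 = 3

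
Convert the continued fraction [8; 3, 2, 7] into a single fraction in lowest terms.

a_0 = 8: 8/1
a_1 = 3: 25/3
a_2 = 2: 58/7
a_3 = 7: 431/52

431/52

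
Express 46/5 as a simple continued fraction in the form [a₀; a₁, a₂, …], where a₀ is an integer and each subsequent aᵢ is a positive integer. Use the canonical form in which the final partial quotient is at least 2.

[9; 5]

Run the Euclidean algorithm, recording each quotient:
46 ÷ 5 → quotient 9, remainder 1
5 ÷ 1 → quotient 5, remainder 0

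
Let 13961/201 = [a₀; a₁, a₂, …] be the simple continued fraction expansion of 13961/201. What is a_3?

2

13961 ÷ 201 → quotient 69, remainder 92
201 ÷ 92 → quotient 2, remainder 17
92 ÷ 17 → quotient 5, remainder 7
17 ÷ 7 → quotient 2, remainder 3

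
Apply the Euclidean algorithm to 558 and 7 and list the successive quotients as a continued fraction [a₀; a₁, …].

[79; 1, 2, 2]

558 = 79·7 + 5, so a_0 = 79
7 = 1·5 + 2, so a_1 = 1
5 = 2·2 + 1, so a_2 = 2
2 = 2·1 + 0, so a_3 = 2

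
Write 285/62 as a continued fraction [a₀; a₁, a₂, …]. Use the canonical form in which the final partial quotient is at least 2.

[4; 1, 1, 2, 12]

Repeatedly divide and take the remainder:
285 = 4·62 + 37, so a_0 = 4
62 = 1·37 + 25, so a_1 = 1
37 = 1·25 + 12, so a_2 = 1
25 = 2·12 + 1, so a_3 = 2
12 = 12·1 + 0, so a_4 = 12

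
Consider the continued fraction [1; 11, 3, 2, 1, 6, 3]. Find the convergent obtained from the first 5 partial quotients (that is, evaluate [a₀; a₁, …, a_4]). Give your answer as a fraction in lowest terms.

123/113

a_0 = 1: 1/1
a_1 = 11: 12/11
a_2 = 3: 37/34
a_3 = 2: 86/79
a_4 = 1: 123/113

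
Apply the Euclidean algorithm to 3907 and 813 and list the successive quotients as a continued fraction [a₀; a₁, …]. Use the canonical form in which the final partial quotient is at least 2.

[4; 1, 4, 6, 1, 6, 1, 2]

3907 = 4·813 + 655, so a_0 = 4
813 = 1·655 + 158, so a_1 = 1
655 = 4·158 + 23, so a_2 = 4
158 = 6·23 + 20, so a_3 = 6
23 = 1·20 + 3, so a_4 = 1
20 = 6·3 + 2, so a_5 = 6
3 = 1·2 + 1, so a_6 = 1
2 = 2·1 + 0, so a_7 = 2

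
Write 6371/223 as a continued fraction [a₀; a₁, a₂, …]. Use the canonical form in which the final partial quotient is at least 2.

⌊6371/223⌋ = 28, remainder 127
⌊223/127⌋ = 1, remainder 96
⌊127/96⌋ = 1, remainder 31
⌊96/31⌋ = 3, remainder 3
⌊31/3⌋ = 10, remainder 1
⌊3/1⌋ = 3, remainder 0

[28; 1, 1, 3, 10, 3]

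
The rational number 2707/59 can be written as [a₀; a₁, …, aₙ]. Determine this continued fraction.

[45; 1, 7, 2, 3]

Repeatedly divide and take the remainder:
2707 ÷ 59 → quotient 45, remainder 52
59 ÷ 52 → quotient 1, remainder 7
52 ÷ 7 → quotient 7, remainder 3
7 ÷ 3 → quotient 2, remainder 1
3 ÷ 1 → quotient 3, remainder 0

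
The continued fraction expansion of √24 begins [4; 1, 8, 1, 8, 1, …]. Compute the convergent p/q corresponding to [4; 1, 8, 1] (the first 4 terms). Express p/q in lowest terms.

49/10

a_0 = 4: 4/1
a_1 = 1: 5/1
a_2 = 8: 44/9
a_3 = 1: 49/10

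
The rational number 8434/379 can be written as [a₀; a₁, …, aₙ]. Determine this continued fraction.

[22; 3, 1, 18, 5]

8434 = 22·379 + 96, so a_0 = 22
379 = 3·96 + 91, so a_1 = 3
96 = 1·91 + 5, so a_2 = 1
91 = 18·5 + 1, so a_3 = 18
5 = 5·1 + 0, so a_4 = 5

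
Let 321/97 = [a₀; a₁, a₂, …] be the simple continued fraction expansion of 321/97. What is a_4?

Apply division with remainder until the remainder is 0:
⌊321/97⌋ = 3, remainder 30
⌊97/30⌋ = 3, remainder 7
⌊30/7⌋ = 4, remainder 2
⌊7/2⌋ = 3, remainder 1
⌊2/1⌋ = 2, remainder 0

2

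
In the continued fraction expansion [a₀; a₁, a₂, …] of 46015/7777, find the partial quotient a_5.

3

46015 = 5·7777 + 7130, so a_0 = 5
7777 = 1·7130 + 647, so a_1 = 1
7130 = 11·647 + 13, so a_2 = 11
647 = 49·13 + 10, so a_3 = 49
13 = 1·10 + 3, so a_4 = 1
10 = 3·3 + 1, so a_5 = 3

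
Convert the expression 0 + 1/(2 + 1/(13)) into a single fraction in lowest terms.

Start with 13.
2 + 1/(13/1) = 2 + 1/13 = 27/13
0 + 1/(27/13) = 0 + 13/27 = 13/27

13/27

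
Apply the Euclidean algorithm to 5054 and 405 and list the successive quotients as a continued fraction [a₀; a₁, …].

[12; 2, 11, 2, 2, 3]

Run the Euclidean algorithm, recording each quotient:
5054 = 12·405 + 194, so a_0 = 12
405 = 2·194 + 17, so a_1 = 2
194 = 11·17 + 7, so a_2 = 11
17 = 2·7 + 3, so a_3 = 2
7 = 2·3 + 1, so a_4 = 2
3 = 3·1 + 0, so a_5 = 3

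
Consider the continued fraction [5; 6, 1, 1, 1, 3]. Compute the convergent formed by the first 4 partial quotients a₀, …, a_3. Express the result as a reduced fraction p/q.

a_0 = 5: 5/1
a_1 = 6: 31/6
a_2 = 1: 36/7
a_3 = 1: 67/13

67/13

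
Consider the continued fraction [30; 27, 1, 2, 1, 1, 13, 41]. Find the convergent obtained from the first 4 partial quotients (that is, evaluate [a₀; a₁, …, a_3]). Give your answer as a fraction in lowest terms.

Use the convergent recurrence hₖ = aₖ·hₖ₋₁ + hₖ₋₂ (and likewise for the denominators kₖ):
a_0 = 30: 30/1
a_1 = 27: 811/27
a_2 = 1: 841/28
a_3 = 2: 2493/83

2493/83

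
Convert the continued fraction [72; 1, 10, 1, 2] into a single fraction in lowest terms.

a_0 = 72: 72/1
a_1 = 1: 73/1
a_2 = 10: 802/11
a_3 = 1: 875/12
a_4 = 2: 2552/35

2552/35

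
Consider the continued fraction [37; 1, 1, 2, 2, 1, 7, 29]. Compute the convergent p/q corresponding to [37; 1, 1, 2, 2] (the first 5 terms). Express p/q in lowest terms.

Compute successive convergents:
a_0 = 37: 37/1
a_1 = 1: 38/1
a_2 = 1: 75/2
a_3 = 2: 188/5
a_4 = 2: 451/12

451/12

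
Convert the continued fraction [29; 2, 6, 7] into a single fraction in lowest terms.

a_0 = 29: 29/1
a_1 = 2: 59/2
a_2 = 6: 383/13
a_3 = 7: 2740/93

2740/93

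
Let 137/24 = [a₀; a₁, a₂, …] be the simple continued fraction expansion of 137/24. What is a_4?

3

Run the Euclidean algorithm, recording each quotient:
137 = 5·24 + 17, so a_0 = 5
24 = 1·17 + 7, so a_1 = 1
17 = 2·7 + 3, so a_2 = 2
7 = 2·3 + 1, so a_3 = 2
3 = 3·1 + 0, so a_4 = 3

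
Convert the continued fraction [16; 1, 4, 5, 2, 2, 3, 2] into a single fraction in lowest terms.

18387/1094

a_0 = 16: 16/1
a_1 = 1: 17/1
a_2 = 4: 84/5
a_3 = 5: 437/26
a_4 = 2: 958/57
a_5 = 2: 2353/140
a_6 = 3: 8017/477
a_7 = 2: 18387/1094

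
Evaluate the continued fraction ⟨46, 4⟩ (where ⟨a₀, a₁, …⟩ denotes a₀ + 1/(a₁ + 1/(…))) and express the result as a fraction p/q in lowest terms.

Start with 4.
46 + 1/(4/1) = 46 + 1/4 = 185/4

185/4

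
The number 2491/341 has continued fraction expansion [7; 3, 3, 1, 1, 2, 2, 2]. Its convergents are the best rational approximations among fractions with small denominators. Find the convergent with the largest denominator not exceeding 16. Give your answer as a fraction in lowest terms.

95/13

a_0 = 7: 7/1  (≤ bound)
a_1 = 3: 22/3  (≤ bound)
a_2 = 3: 73/10  (≤ bound)
a_3 = 1: 95/13  (≤ bound)
a_4 = 1: 168/23  (> 16, stop)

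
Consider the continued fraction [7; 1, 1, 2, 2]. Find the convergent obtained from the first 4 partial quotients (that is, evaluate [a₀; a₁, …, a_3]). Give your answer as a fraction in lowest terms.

38/5

Start with 2.
1 + 1/(2/1) = 1 + 1/2 = 3/2
1 + 1/(3/2) = 1 + 2/3 = 5/3
7 + 1/(5/3) = 7 + 3/5 = 38/5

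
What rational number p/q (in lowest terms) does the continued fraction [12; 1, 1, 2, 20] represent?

1285/102

Build up convergents one term at a time:
a_0 = 12: 12/1
a_1 = 1: 13/1
a_2 = 1: 25/2
a_3 = 2: 63/5
a_4 = 20: 1285/102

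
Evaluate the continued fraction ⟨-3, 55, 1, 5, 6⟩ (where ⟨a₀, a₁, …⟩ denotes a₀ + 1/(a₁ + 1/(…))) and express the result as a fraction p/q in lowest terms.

-6161/2066

Starting at the tail and folding back:
Start with 6.
5 + 1/(6/1) = 5 + 1/6 = 31/6
1 + 1/(31/6) = 1 + 6/31 = 37/31
55 + 1/(37/31) = 55 + 31/37 = 2066/37
-3 + 1/(2066/37) = -3 + 37/2066 = -6161/2066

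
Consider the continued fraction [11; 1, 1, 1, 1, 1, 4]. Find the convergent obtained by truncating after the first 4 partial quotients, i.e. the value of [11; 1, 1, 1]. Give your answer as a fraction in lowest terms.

a_0 = 11: 11/1
a_1 = 1: 12/1
a_2 = 1: 23/2
a_3 = 1: 35/3

35/3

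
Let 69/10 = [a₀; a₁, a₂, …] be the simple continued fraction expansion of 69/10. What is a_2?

69 ÷ 10 → quotient 6, remainder 9
10 ÷ 9 → quotient 1, remainder 1
9 ÷ 1 → quotient 9, remainder 0

9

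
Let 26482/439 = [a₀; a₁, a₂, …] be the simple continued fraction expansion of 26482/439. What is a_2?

10

26482 ÷ 439 → quotient 60, remainder 142
439 ÷ 142 → quotient 3, remainder 13
142 ÷ 13 → quotient 10, remainder 12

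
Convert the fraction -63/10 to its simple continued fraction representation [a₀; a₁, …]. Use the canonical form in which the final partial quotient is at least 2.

Apply division with remainder until the remainder is 0:
-63 ÷ 10 → quotient -7, remainder 7
10 ÷ 7 → quotient 1, remainder 3
7 ÷ 3 → quotient 2, remainder 1
3 ÷ 1 → quotient 3, remainder 0

[-7; 1, 2, 3]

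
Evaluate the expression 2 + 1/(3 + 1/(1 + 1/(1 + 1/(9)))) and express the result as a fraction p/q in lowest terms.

153/67

Start with 9.
1 + 1/(9/1) = 1 + 1/9 = 10/9
1 + 1/(10/9) = 1 + 9/10 = 19/10
3 + 1/(19/10) = 3 + 10/19 = 67/19
2 + 1/(67/19) = 2 + 19/67 = 153/67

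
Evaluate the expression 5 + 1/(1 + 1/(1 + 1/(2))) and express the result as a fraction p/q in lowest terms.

28/5

Start with 2.
1 + 1/(2/1) = 1 + 1/2 = 3/2
1 + 1/(3/2) = 1 + 2/3 = 5/3
5 + 1/(5/3) = 5 + 3/5 = 28/5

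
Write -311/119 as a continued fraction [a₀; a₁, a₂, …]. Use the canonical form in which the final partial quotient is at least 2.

[-3; 2, 1, 1, 2, 2, 1, 2]

⌊-311/119⌋ = -3, remainder 46
⌊119/46⌋ = 2, remainder 27
⌊46/27⌋ = 1, remainder 19
⌊27/19⌋ = 1, remainder 8
⌊19/8⌋ = 2, remainder 3
⌊8/3⌋ = 2, remainder 2
⌊3/2⌋ = 1, remainder 1
⌊2/1⌋ = 2, remainder 0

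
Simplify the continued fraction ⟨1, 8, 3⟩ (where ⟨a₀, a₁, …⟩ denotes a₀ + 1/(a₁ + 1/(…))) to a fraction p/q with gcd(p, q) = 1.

28/25

a_0 = 1: 1/1
a_1 = 8: 9/8
a_2 = 3: 28/25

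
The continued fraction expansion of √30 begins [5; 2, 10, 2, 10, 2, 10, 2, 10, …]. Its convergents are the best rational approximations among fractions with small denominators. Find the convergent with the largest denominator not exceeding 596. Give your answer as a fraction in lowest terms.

2525/461

a_0 = 5: 5/1  (≤ bound)
a_1 = 2: 11/2  (≤ bound)
a_2 = 10: 115/21  (≤ bound)
a_3 = 2: 241/44  (≤ bound)
a_4 = 10: 2525/461  (≤ bound)
a_5 = 2: 5291/966  (> 596, stop)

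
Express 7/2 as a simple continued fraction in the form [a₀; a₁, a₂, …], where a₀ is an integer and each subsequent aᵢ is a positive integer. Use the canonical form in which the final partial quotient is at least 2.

[3; 2]

Repeatedly divide and take the remainder:
7 = 3·2 + 1, so a_0 = 3
2 = 2·1 + 0, so a_1 = 2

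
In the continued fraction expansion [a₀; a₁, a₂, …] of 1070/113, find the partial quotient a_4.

1070 = 9·113 + 53, so a_0 = 9
113 = 2·53 + 7, so a_1 = 2
53 = 7·7 + 4, so a_2 = 7
7 = 1·4 + 3, so a_3 = 1
4 = 1·3 + 1, so a_4 = 1

1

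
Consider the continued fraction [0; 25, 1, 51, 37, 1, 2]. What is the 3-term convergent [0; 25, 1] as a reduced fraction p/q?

Use the convergent recurrence hₖ = aₖ·hₖ₋₁ + hₖ₋₂ (and likewise for the denominators kₖ):
a_0 = 0: 0/1
a_1 = 25: 1/25
a_2 = 1: 1/26

1/26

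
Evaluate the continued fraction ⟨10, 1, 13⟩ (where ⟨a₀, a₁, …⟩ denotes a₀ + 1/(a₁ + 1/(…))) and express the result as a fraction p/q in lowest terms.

153/14

Build up convergents one term at a time:
a_0 = 10: 10/1
a_1 = 1: 11/1
a_2 = 13: 153/14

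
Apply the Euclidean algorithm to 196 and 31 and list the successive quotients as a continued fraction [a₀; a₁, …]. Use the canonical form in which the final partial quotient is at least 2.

[6; 3, 10]

Repeatedly divide and take the remainder:
196 = 6·31 + 10, so a_0 = 6
31 = 3·10 + 1, so a_1 = 3
10 = 10·1 + 0, so a_2 = 10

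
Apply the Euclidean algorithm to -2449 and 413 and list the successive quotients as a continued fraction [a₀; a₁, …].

[-6; 14, 4, 7]

⌊-2449/413⌋ = -6, remainder 29
⌊413/29⌋ = 14, remainder 7
⌊29/7⌋ = 4, remainder 1
⌊7/1⌋ = 7, remainder 0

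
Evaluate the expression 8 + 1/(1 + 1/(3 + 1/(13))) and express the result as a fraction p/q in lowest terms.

464/53

Work from the innermost term outward:
Start with 13.
3 + 1/(13/1) = 3 + 1/13 = 40/13
1 + 1/(40/13) = 1 + 13/40 = 53/40
8 + 1/(53/40) = 8 + 40/53 = 464/53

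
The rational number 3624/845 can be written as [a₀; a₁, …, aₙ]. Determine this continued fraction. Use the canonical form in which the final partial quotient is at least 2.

[4; 3, 2, 6, 3, 1, 1, 2]

Apply division with remainder until the remainder is 0:
3624 ÷ 845 → quotient 4, remainder 244
845 ÷ 244 → quotient 3, remainder 113
244 ÷ 113 → quotient 2, remainder 18
113 ÷ 18 → quotient 6, remainder 5
18 ÷ 5 → quotient 3, remainder 3
5 ÷ 3 → quotient 1, remainder 2
3 ÷ 2 → quotient 1, remainder 1
2 ÷ 1 → quotient 2, remainder 0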